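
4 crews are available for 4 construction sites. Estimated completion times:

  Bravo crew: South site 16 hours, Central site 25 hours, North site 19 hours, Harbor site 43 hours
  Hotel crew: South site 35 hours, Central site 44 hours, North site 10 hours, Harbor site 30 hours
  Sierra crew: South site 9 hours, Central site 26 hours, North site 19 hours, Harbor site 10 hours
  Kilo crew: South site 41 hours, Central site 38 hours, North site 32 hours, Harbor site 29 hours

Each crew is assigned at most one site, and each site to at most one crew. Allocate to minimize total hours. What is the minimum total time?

Optimal: Bravo crew→Central site (25 hours), Hotel crew→North site (10 hours), Sierra crew→South site (9 hours), Kilo crew→Harbor site (29 hours) — total 25+10+9+29 = 73 hours.
Row-greedy (each crew in turn takes its cheapest remaining site) gives 74 hours, worse by 1.

Min total: 73 hours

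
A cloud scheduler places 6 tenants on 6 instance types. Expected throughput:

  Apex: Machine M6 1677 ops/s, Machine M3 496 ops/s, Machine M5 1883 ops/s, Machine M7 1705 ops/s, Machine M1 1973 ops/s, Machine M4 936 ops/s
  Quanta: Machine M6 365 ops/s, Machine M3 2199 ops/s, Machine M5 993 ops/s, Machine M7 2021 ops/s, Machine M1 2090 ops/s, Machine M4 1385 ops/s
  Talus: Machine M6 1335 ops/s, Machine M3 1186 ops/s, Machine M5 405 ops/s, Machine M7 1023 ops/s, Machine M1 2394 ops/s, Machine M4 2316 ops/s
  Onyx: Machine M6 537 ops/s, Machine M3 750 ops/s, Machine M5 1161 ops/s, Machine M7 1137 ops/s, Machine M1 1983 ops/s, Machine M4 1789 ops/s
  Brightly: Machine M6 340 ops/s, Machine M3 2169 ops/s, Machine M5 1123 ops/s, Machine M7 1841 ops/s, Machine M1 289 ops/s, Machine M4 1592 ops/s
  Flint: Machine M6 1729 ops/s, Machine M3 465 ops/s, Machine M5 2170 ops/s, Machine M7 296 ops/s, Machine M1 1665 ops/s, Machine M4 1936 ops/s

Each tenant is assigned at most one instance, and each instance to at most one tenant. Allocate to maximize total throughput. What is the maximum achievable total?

Optimal: Apex→Machine M6 (1677 ops/s), Quanta→Machine M7 (2021 ops/s), Talus→Machine M4 (2316 ops/s), Onyx→Machine M1 (1983 ops/s), Brightly→Machine M3 (2169 ops/s), Flint→Machine M5 (2170 ops/s) — total 1677+2021+2316+1983+2169+2170 = 12336 ops/s.
Swapping Onyx↔Quanta (Onyx→Machine M7 1137 ops/s, Quanta→Machine M1 2090 ops/s) loses 777.
No other one-to-one assignment exceeds 12336 ops/s.

Maximum total: 12336 ops/s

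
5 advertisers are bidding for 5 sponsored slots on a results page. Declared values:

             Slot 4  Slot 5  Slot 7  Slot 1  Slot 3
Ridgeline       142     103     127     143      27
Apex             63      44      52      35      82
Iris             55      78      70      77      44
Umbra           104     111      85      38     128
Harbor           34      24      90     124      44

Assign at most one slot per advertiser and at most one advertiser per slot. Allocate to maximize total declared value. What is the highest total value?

Maximum total: $529

Treat this as an assignment problem: match each advertiser to one slot.
Optimal: Ridgeline→Slot 4 ($142), Apex→Slot 3 ($82), Iris→Slot 7 ($70), Umbra→Slot 5 ($111), Harbor→Slot 1 ($124) — total 142+82+70+111+124 = $529.
Column-greedy (each slot in turn goes to its best remaining advertiser) gives $502, worse by 27.
Checked against all permutations: $529 is optimal.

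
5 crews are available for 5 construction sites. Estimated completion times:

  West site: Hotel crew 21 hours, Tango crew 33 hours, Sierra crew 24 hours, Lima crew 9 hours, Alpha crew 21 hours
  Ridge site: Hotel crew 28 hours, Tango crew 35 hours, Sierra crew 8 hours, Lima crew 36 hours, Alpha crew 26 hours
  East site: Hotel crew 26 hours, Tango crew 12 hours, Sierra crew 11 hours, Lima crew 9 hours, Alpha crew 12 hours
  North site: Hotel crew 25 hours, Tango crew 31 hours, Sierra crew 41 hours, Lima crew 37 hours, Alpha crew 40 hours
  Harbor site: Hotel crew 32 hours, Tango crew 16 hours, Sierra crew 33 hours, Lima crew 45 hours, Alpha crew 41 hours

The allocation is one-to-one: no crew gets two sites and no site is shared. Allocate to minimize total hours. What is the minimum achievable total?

Optimal: Hotel crew→North site (25 hours), Tango crew→Harbor site (16 hours), Sierra crew→Ridge site (8 hours), Lima crew→West site (9 hours), Alpha crew→East site (12 hours) — total 25+16+8+9+12 = 70 hours.
No other one-to-one assignment undercuts 70 hours.

Min total: 70 hours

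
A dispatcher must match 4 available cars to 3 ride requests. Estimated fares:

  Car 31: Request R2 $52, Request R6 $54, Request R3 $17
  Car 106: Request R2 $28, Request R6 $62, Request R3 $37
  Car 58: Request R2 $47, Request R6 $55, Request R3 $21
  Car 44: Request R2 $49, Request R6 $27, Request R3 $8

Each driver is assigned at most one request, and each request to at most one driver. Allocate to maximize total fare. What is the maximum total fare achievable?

Max total: $144

Treat this as an assignment problem: match each driver to one request.
Optimal: Car 31→Request R2 ($52), Car 58→Request R6 ($55), Car 106→Request R3 ($37) — total 52+55+37 = $144.
Max-entry greedy (repeatedly take the single best remaining cell) gives $135, worse by 9.
Every other assignment is strictly worse.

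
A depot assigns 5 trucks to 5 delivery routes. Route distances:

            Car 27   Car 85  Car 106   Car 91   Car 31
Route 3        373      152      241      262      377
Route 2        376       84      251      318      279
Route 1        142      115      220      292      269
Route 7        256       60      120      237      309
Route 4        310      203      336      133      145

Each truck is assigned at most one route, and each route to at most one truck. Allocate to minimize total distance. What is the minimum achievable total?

Minimum total: 753 km

Optimal: Car 27→Route 1 (142 km), Car 85→Route 2 (84 km), Car 106→Route 7 (120 km), Car 91→Route 3 (262 km), Car 31→Route 4 (145 km) — total 142+84+120+262+145 = 753 km.
Column-greedy (each route in turn goes to its cheapest remaining truck) gives 927 km, worse by 174.
Swapping Car 27↔Car 91 (Car 27→Route 3 373 km, Car 91→Route 1 292 km) adds 261.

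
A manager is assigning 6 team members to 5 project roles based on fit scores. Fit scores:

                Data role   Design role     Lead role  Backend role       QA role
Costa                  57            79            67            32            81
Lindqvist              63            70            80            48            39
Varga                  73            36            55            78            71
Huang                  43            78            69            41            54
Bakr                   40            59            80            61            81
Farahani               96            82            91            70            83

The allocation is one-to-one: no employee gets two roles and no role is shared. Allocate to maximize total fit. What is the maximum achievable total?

Optimal: Farahani→Data role (96 pts), Costa→Design role (79 pts), Lindqvist→Lead role (80 pts), Varga→Backend role (78 pts), Bakr→QA role (81 pts) — total 96+79+80+78+81 = 414 pts.
Row-greedy (each employee in turn takes its best remaining role) gives 357 pts, worse by 57.
Next-best assignment: Farahani→Data role, Huang→Design role, Lindqvist→Lead role, Varga→Backend role, Costa→QA role = 413 pts.
Every other assignment is strictly worse.

Max total: 414 pts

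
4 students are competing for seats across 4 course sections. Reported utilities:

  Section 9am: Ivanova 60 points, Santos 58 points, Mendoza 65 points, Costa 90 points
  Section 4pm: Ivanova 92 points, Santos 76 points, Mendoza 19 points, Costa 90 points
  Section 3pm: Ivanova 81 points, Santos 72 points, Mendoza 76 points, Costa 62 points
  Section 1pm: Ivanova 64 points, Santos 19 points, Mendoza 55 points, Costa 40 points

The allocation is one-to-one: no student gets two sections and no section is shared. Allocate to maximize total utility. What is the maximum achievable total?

Maximum total: 309 points

Optimal: Ivanova→Section 4pm (92 points), Santos→Section 3pm (72 points), Mendoza→Section 1pm (55 points), Costa→Section 9am (90 points) — total 92+72+55+90 = 309 points.
Column-greedy (each section in turn goes to its best remaining student) gives 277 points, worse by 32.
Swapping Santos↔Mendoza (Santos→Section 1pm 19 points, Mendoza→Section 3pm 76 points) loses 32.
Every other assignment is strictly worse.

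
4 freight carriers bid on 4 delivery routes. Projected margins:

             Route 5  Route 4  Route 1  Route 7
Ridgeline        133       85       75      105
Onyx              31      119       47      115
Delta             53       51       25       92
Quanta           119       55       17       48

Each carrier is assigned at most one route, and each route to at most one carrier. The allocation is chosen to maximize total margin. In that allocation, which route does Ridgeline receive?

Optimal: Ridgeline→Route 1 ($75k), Onyx→Route 4 ($119k), Delta→Route 7 ($92k), Quanta→Route 5 ($119k) — total 75+119+92+119 = $405k.
Row-greedy (each carrier in turn takes its best remaining route) gives $361k, worse by 44.
Ridgeline's own top route is Route 5 ($133k), but forcing Ridgeline→Route 5 and reassigning the rest optimally gives only $361k — worse by 44.

Ridgeline receives Route 1.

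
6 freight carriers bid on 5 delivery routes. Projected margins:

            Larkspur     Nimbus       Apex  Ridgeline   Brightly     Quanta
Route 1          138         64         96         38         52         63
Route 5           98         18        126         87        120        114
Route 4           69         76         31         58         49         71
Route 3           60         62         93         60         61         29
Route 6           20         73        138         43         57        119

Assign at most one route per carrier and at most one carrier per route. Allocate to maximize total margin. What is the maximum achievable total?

Optimal: Larkspur→Route 1 ($138k), Brightly→Route 5 ($120k), Nimbus→Route 4 ($76k), Apex→Route 3 ($93k), Quanta→Route 6 ($119k) — total 138+120+76+93+119 = $546k.
Row-greedy (each carrier in turn takes its best remaining route) gives $500k, worse by 46.
Next-best assignment: Larkspur→Route 1, Brightly→Route 5, Nimbus→Route 4, Ridgeline→Route 3, Apex→Route 6 = $532k.
Every other assignment is strictly worse.

Maximum total: $546k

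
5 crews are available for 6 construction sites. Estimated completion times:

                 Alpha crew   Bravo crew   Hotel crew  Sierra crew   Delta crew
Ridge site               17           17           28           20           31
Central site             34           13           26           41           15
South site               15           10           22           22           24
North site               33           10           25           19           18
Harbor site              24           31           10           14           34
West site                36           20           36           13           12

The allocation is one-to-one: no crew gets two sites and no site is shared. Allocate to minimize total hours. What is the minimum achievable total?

Optimal: Alpha crew→South site (15 hours), Bravo crew→North site (10 hours), Hotel crew→Harbor site (10 hours), Sierra crew→West site (13 hours), Delta crew→Central site (15 hours) — total 15+10+10+13+15 = 63 hours.
Column-greedy (each site in turn goes to its cheapest remaining crew) gives 84 hours, worse by 21.
Next-best assignment: Alpha crew→Ridge site, Bravo crew→South site, Hotel crew→Harbor site, Sierra crew→West site, Delta crew→Central site = 65 hours.
Swapping Alpha crew↔Delta crew (Alpha crew→Central site 34 hours, Delta crew→South site 24 hours) adds 28.
Checked against all permutations: 63 hours is optimal.

Min total: 63 hours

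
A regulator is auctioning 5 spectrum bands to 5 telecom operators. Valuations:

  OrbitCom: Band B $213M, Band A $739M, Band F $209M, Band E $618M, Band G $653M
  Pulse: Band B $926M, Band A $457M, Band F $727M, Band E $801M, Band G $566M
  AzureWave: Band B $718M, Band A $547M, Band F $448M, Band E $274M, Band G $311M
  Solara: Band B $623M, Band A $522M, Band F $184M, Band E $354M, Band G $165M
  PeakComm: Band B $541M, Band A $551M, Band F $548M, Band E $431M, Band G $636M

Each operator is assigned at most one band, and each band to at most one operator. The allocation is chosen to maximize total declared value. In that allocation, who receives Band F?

AzureWave receives Band F.

Optimal: OrbitCom→Band A ($739M), Pulse→Band E ($801M), AzureWave→Band F ($448M), Solara→Band B ($623M), PeakComm→Band G ($636M) — total 739+801+448+623+636 = $3247M.
Row-greedy (each operator in turn takes its best remaining band) gives $3103M, worse by 144.
Next-best assignment: OrbitCom→Band G, Pulse→Band E, AzureWave→Band B, Solara→Band A, PeakComm→Band F = $3242M.
Checked against all permutations: $3247M is optimal.
AzureWave's own top band is Band B ($718M), but forcing AzureWave→Band B and reassigning the rest optimally gives only $3242M — worse by 5.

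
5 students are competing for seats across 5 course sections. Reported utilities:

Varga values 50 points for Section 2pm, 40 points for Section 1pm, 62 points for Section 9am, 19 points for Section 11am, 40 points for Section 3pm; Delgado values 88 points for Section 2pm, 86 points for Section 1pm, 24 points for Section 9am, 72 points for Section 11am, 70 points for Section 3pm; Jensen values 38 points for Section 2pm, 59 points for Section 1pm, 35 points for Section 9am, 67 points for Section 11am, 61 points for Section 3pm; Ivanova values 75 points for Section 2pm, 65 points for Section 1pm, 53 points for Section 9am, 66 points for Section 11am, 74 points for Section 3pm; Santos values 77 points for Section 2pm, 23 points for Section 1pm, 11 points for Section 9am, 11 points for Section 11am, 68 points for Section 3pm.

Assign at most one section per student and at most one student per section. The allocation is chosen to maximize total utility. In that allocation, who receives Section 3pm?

Ivanova receives Section 3pm.

Optimal: Varga→Section 9am (62 points), Delgado→Section 1pm (86 points), Jensen→Section 11am (67 points), Ivanova→Section 3pm (74 points), Santos→Section 2pm (77 points) — total 62+86+67+74+77 = 366 points.
Max-entry greedy (repeatedly take the single best remaining cell) gives 314 points, worse by 52.
Swapping Delgado↔Santos (Delgado→Section 2pm 88 points, Santos→Section 1pm 23 points) loses 52.
Ivanova's own top section is Section 2pm (75 points), but forcing Ivanova→Section 2pm and reassigning the rest optimally gives only 358 points — worse by 8.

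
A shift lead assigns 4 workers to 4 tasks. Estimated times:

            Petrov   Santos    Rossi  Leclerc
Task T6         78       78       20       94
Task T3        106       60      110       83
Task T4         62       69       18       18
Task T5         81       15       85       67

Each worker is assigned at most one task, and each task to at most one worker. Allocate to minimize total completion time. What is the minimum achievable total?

Min total: 159 min

This is a one-to-one assignment (minimum-cost bipartite matching).
Optimal: Petrov→Task T3 (106 min), Santos→Task T5 (15 min), Rossi→Task T6 (20 min), Leclerc→Task T4 (18 min) — total 106+15+20+18 = 159 min.
Row-greedy (each worker in turn takes its cheapest remaining task) gives 180 min, worse by 21.
Next-best assignment: Petrov→Task T5, Santos→Task T3, Rossi→Task T6, Leclerc→Task T4 = 179 min.
Checked against all permutations: 159 min is optimal.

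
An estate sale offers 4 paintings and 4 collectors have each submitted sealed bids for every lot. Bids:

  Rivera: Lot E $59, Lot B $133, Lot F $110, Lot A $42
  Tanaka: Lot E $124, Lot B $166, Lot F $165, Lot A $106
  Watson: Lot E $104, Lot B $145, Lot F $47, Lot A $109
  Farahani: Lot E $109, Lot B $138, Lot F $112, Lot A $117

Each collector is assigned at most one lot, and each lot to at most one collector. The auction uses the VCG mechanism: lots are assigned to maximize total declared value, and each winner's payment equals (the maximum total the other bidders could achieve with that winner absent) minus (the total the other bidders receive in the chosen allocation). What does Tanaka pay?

Tanaka pays $18.

Efficient allocation: Rivera→Lot B ($133), Tanaka→Lot F ($165), Watson→Lot E ($104), Farahani→Lot A ($117); total welfare W = $519.
Tanaka receives Lot F at value $165, so the others get W − 165 = $354.
Without Tanaka: best allocation of the remaining 3 bidders over all 4 lots is Rivera→Lot F ($110), Watson→Lot B ($145), Farahani→Lot A ($117), total $372.
VCG payment = (others' best without Tanaka) − (others' welfare with Tanaka) = 372 − 354 = $18.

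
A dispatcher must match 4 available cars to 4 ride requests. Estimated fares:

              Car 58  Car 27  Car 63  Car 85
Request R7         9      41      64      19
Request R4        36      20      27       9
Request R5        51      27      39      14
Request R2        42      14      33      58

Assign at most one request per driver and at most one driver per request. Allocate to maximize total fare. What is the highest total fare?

Maximum total: $193

Optimal: Car 58→Request R5 ($51), Car 27→Request R4 ($20), Car 63→Request R7 ($64), Car 85→Request R2 ($58) — total 51+20+64+58 = $193.
Row-greedy (each driver in turn takes its best remaining request) gives $134, worse by 59.
Next-best assignment: Car 58→Request R4, Car 27→Request R5, Car 63→Request R7, Car 85→Request R2 = $185.
Swapping Car 85↔Car 63 (Car 85→Request R7 $19, Car 63→Request R2 $33) loses 70.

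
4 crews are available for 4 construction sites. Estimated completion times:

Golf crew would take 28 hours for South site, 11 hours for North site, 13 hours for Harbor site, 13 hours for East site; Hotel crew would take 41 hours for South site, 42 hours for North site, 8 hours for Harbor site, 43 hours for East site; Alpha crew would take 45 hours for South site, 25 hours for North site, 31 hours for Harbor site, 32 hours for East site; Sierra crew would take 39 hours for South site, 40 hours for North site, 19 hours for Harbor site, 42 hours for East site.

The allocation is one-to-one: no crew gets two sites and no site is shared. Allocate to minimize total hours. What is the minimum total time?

Min total: 85 hours

Optimal: Golf crew→East site (13 hours), Hotel crew→Harbor site (8 hours), Alpha crew→North site (25 hours), Sierra crew→South site (39 hours) — total 13+8+25+39 = 85 hours.
Next-best assignment: Golf crew→North site, Hotel crew→Harbor site, Alpha crew→East site, Sierra crew→South site = 90 hours.
No other one-to-one assignment undercuts 85 hours.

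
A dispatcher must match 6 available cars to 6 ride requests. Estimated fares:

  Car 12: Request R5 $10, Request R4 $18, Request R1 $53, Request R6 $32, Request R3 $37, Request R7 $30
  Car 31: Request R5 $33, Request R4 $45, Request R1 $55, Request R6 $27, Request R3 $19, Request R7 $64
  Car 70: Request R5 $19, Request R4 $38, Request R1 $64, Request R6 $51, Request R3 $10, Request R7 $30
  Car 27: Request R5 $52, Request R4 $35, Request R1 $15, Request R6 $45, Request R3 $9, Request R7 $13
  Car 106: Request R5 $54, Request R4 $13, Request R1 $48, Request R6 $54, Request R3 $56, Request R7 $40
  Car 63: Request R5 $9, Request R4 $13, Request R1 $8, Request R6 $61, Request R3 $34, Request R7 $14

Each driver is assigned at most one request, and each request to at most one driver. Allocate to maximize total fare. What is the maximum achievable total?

Max total: $324

Treat this as an assignment problem: match each driver to one request.
Optimal: Car 12→Request R1 ($53), Car 31→Request R7 ($64), Car 70→Request R4 ($38), Car 27→Request R5 ($52), Car 106→Request R3 ($56), Car 63→Request R6 ($61) — total 53+64+38+52+56+61 = $324.
Column-greedy (each request in turn goes to its best remaining driver) gives $274, worse by 50.
Every other assignment is strictly worse.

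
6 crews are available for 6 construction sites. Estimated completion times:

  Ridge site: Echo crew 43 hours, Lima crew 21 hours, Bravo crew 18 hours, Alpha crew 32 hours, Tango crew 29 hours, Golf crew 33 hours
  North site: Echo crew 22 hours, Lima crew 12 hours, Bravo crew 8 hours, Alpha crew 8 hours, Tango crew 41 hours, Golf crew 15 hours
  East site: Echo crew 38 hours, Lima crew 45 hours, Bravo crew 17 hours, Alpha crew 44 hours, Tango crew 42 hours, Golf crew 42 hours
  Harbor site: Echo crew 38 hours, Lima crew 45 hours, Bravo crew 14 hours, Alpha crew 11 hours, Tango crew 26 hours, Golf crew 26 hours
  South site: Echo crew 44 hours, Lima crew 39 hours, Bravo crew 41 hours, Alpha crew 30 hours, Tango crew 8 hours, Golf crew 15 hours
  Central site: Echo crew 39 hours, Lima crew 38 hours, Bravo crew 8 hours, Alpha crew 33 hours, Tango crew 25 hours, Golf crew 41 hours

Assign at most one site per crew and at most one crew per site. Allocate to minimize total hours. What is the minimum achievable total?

Min total: 101 hours

This is a one-to-one assignment (minimum-cost bipartite matching).
Optimal: Echo crew→East site (38 hours), Lima crew→Ridge site (21 hours), Bravo crew→Central site (8 hours), Alpha crew→Harbor site (11 hours), Tango crew→South site (8 hours), Golf crew→North site (15 hours) — total 38+21+8+11+8+15 = 101 hours.
Min-entry greedy (repeatedly take the single cheapest remaining cell) gives 127 hours, worse by 26.
Next-best assignment: Echo crew→East site, Lima crew→Ridge site, Bravo crew→Central site, Alpha crew→North site, Tango crew→South site, Golf crew→Harbor site = 109 hours.
Swapping Bravo crew↔Echo crew (Bravo crew→East site 17 hours, Echo crew→Central site 39 hours) adds 10.
Checked against all permutations: 101 hours is optimal.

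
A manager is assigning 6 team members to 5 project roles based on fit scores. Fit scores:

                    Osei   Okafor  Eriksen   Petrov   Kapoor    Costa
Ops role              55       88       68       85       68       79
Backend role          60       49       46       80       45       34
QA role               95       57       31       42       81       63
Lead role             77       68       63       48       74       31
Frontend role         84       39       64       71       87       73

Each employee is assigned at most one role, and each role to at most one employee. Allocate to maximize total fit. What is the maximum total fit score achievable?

Optimal: Okafor→Ops role (88 pts), Petrov→Backend role (80 pts), Osei→QA role (95 pts), Eriksen→Lead role (63 pts), Kapoor→Frontend role (87 pts) — total 88+80+95+63+87 = 413 pts.
Row-greedy (each employee in turn takes its best remaining role) gives 401 pts, worse by 12.

Max total: 413 pts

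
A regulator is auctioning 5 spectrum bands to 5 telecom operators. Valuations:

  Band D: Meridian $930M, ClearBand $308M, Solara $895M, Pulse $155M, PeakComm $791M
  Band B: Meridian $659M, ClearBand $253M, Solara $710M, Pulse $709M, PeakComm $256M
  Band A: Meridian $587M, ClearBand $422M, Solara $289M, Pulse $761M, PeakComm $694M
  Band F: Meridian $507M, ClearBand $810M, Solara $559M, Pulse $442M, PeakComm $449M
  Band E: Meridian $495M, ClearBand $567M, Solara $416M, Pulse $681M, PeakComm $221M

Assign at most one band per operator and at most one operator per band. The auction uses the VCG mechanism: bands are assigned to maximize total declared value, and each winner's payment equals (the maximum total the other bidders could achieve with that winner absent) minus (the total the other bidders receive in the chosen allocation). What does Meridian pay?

Efficient allocation: Meridian→Band D ($930M), ClearBand→Band F ($810M), Solara→Band B ($710M), Pulse→Band E ($681M), PeakComm→Band A ($694M); total welfare W = $3825M.
Meridian receives Band D at value $930M, so the others get W − 930 = $2895M.
Without Meridian: best allocation of the remaining 4 bidders over all 5 bands is ClearBand→Band F ($810M), Solara→Band D ($895M), Pulse→Band B ($709M), PeakComm→Band A ($694M), total $3108M.
VCG payment = (others' best without Meridian) − (others' welfare with Meridian) = 3108 − 2895 = $213M.

Meridian pays $213M.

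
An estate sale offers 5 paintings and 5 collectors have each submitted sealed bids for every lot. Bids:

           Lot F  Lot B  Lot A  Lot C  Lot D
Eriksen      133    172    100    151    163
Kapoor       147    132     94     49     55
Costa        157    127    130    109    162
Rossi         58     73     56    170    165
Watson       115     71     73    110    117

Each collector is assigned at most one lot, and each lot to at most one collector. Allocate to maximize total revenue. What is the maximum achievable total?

Optimal: Eriksen→Lot B ($172), Kapoor→Lot F ($147), Costa→Lot A ($130), Rossi→Lot C ($170), Watson→Lot D ($117) — total 172+147+130+170+117 = $736.
Column-greedy (each lot in turn goes to its best remaining collector) gives $710, worse by 26.
Next-best assignment: Eriksen→Lot B, Kapoor→Lot F, Costa→Lot A, Rossi→Lot D, Watson→Lot C = $724.
Swapping Eriksen↔Costa (Eriksen→Lot A $100, Costa→Lot B $127) loses 75.

Maximum total: $736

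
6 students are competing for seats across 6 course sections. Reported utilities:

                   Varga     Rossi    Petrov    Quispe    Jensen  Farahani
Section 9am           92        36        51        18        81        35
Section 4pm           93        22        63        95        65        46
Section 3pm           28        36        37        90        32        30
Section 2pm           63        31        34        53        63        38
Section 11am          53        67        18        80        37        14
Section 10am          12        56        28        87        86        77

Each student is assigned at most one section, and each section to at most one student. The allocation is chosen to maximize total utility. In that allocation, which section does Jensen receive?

Optimal: Varga→Section 9am (92 points), Rossi→Section 11am (67 points), Petrov→Section 4pm (63 points), Quispe→Section 3pm (90 points), Jensen→Section 2pm (63 points), Farahani→Section 10am (77 points) — total 92+67+63+90+63+77 = 452 points.
Next-best assignment: Varga→Section 4pm, Rossi→Section 11am, Petrov→Section 2pm, Quispe→Section 3pm, Jensen→Section 9am, Farahani→Section 10am = 442 points.
Swapping Petrov↔Jensen (Petrov→Section 2pm 34 points, Jensen→Section 4pm 65 points) loses 27.
Jensen's own top section is Section 10am (86 points), but forcing Jensen→Section 10am and reassigning the rest optimally gives only 436 points — worse by 16.

Jensen receives Section 2pm.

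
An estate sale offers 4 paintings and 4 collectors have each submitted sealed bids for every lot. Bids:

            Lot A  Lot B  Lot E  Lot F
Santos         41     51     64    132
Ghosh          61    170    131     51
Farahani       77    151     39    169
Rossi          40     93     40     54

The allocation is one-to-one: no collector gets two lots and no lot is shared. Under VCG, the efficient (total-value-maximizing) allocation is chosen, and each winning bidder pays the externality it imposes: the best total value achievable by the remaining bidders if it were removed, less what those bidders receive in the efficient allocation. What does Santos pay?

Santos pays $71.

Efficient allocation: Santos→Lot F ($132), Ghosh→Lot E ($131), Farahani→Lot B ($151), Rossi→Lot A ($40); total welfare W = $454.
Santos receives Lot F at value $132, so the others get W − 132 = $322.
Without Santos: best allocation of the remaining 3 bidders over all 4 lots is Ghosh→Lot E ($131), Farahani→Lot F ($169), Rossi→Lot B ($93), total $393.
VCG payment = (others' best without Santos) − (others' welfare with Santos) = 393 − 322 = $71.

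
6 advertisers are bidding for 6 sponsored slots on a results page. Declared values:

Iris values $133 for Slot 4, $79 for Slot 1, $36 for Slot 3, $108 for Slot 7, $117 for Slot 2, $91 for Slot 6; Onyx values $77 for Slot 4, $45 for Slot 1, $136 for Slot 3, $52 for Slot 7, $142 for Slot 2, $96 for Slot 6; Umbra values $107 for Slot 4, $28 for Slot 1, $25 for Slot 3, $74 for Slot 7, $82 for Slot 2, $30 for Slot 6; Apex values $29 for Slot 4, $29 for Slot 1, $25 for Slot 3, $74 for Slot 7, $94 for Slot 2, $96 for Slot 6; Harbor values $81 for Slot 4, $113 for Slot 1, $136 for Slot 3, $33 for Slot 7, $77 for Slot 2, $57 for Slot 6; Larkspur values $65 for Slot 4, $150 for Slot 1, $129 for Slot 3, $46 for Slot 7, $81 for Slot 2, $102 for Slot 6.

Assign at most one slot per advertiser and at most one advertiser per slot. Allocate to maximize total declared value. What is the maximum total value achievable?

Maximum total: $739

Optimal: Iris→Slot 7 ($108), Onyx→Slot 2 ($142), Umbra→Slot 4 ($107), Apex→Slot 6 ($96), Harbor→Slot 3 ($136), Larkspur→Slot 1 ($150) — total 108+142+107+96+136+150 = $739.
Column-greedy (each slot in turn goes to its best remaining advertiser) gives $644, worse by 95.
Next-best assignment: Iris→Slot 4, Onyx→Slot 2, Umbra→Slot 7, Apex→Slot 6, Harbor→Slot 3, Larkspur→Slot 1 = $731.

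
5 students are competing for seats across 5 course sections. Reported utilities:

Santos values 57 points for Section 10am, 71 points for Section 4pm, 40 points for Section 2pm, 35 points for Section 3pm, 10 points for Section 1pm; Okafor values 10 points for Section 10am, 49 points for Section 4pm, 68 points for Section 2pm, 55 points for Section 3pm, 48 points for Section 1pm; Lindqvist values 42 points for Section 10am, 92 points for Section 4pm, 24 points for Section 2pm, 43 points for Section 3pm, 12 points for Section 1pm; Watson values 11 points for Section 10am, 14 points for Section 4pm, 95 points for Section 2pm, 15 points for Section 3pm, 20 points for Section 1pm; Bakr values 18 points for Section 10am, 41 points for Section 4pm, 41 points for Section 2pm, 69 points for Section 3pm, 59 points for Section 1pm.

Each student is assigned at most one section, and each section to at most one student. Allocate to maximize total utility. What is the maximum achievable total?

Max total: 361 points

Optimal: Santos→Section 10am (57 points), Okafor→Section 1pm (48 points), Lindqvist→Section 4pm (92 points), Watson→Section 2pm (95 points), Bakr→Section 3pm (69 points) — total 57+48+92+95+69 = 361 points.
Row-greedy (each student in turn takes its best remaining section) gives 220 points, worse by 141.
No other one-to-one assignment exceeds 361 points.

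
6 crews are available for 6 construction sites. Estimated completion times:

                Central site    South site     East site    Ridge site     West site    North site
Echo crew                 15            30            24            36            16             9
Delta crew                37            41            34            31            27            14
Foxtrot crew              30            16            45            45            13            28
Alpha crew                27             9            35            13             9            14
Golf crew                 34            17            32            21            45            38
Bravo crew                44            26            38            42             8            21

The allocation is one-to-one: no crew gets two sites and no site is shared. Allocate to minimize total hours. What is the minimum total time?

Treat this as an assignment problem: match each crew to one site.
Optimal: Echo crew→Central site (15 hours), Delta crew→North site (14 hours), Foxtrot crew→South site (16 hours), Alpha crew→Ridge site (13 hours), Golf crew→East site (32 hours), Bravo crew→West site (8 hours) — total 15+14+16+13+32+8 = 98 hours.
Min-entry greedy (repeatedly take the single cheapest remaining cell) gives 111 hours, worse by 13.
Next-best assignment: Echo crew→East site, Delta crew→North site, Foxtrot crew→Central site, Alpha crew→South site, Golf crew→Ridge site, Bravo crew→West site = 106 hours.
Checked against all permutations: 98 hours is optimal.

Minimum total: 98 hours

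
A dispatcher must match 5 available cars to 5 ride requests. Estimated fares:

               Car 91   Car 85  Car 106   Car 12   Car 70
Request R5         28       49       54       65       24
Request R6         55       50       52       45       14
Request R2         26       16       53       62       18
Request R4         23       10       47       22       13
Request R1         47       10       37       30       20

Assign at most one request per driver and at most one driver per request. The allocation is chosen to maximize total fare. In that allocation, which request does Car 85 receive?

Car 85 receives Request R5.

Treat this as an assignment problem: match each driver to one request.
Optimal: Car 91→Request R6 ($55), Car 85→Request R5 ($49), Car 106→Request R4 ($47), Car 12→Request R2 ($62), Car 70→Request R1 ($20) — total 55+49+47+62+20 = $233.
Max-entry greedy (repeatedly take the single best remaining cell) gives $203, worse by 30.
Next-best assignment: Car 91→Request R1, Car 85→Request R6, Car 106→Request R4, Car 12→Request R2, Car 70→Request R5 = $230.
Swapping Car 70↔Car 12 (Car 70→Request R2 $18, Car 12→Request R1 $30) loses 34.
Car 85's own top request is Request R6 ($50), but forcing Car 85→Request R6 and reassigning the rest optimally gives only $230 — worse by 3.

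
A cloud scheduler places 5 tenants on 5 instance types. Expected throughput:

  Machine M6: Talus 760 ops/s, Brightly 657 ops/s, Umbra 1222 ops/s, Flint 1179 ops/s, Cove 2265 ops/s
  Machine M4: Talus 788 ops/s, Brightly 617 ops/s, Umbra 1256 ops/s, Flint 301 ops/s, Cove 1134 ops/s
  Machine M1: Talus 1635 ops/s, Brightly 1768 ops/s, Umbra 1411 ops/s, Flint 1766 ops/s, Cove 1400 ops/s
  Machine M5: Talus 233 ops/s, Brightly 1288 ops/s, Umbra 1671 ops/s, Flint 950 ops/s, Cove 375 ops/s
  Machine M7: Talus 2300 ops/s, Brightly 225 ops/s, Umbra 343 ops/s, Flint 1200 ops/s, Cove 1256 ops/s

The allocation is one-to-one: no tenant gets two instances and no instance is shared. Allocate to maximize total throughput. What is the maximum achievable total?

Maximum total: 8875 ops/s

Optimal: Talus→Machine M7 (2300 ops/s), Brightly→Machine M5 (1288 ops/s), Umbra→Machine M4 (1256 ops/s), Flint→Machine M1 (1766 ops/s), Cove→Machine M6 (2265 ops/s) — total 2300+1288+1256+1766+2265 = 8875 ops/s.
Row-greedy (each tenant in turn takes its best remaining instance) gives 8052 ops/s, worse by 823.
Swapping Flint↔Cove (Flint→Machine M6 1179 ops/s, Cove→Machine M1 1400 ops/s) loses 1452.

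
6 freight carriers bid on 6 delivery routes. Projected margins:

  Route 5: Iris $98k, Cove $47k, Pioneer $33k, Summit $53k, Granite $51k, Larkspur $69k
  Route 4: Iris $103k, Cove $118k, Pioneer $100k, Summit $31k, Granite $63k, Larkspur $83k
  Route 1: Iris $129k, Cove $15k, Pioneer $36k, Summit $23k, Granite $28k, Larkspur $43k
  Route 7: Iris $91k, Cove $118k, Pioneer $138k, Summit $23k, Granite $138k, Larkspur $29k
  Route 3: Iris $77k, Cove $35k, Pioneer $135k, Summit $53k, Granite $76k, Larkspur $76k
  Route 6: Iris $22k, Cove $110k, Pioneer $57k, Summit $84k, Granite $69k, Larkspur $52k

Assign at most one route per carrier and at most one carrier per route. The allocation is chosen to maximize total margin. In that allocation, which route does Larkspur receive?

Optimal: Iris→Route 1 ($129k), Cove→Route 4 ($118k), Pioneer→Route 3 ($135k), Summit→Route 6 ($84k), Granite→Route 7 ($138k), Larkspur→Route 5 ($69k) — total 129+118+135+84+138+69 = $673k.
Max-entry greedy (repeatedly take the single best remaining cell) gives $614k, worse by 59.
Next-best assignment: Iris→Route 1, Cove→Route 6, Pioneer→Route 3, Summit→Route 5, Granite→Route 7, Larkspur→Route 4 = $648k.
Swapping Iris↔Summit (Iris→Route 6 $22k, Summit→Route 1 $23k) loses 168.
Checked against all permutations: $673k is optimal.
Larkspur's own top route is Route 4 ($83k), but forcing Larkspur→Route 4 and reassigning the rest optimally gives only $648k — worse by 25.

Larkspur receives Route 5.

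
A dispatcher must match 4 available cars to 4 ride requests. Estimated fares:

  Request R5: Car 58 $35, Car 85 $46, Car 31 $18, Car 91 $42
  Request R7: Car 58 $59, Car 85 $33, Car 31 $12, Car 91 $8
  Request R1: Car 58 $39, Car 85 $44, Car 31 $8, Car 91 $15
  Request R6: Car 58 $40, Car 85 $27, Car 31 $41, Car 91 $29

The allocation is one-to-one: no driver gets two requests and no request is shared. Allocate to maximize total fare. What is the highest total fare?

This is a one-to-one assignment (maximum-weight bipartite matching).
Optimal: Car 58→Request R7 ($59), Car 85→Request R1 ($44), Car 31→Request R6 ($41), Car 91→Request R5 ($42) — total 59+44+41+42 = $186.
Max-entry greedy (repeatedly take the single best remaining cell) gives $161, worse by 25.
Swapping Car 58↔Car 85 (Car 58→Request R1 $39, Car 85→Request R7 $33) loses 31.

Maximum total: $186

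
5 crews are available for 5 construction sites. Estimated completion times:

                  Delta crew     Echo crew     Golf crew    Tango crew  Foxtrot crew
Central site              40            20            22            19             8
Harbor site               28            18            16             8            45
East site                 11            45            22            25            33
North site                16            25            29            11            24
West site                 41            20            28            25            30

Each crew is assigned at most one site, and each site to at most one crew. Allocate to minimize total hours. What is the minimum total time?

Optimal: Delta crew→East site (11 hours), Echo crew→West site (20 hours), Golf crew→Harbor site (16 hours), Tango crew→North site (11 hours), Foxtrot crew→Central site (8 hours) — total 11+20+16+11+8 = 66 hours.
Row-greedy (each crew in turn takes its cheapest remaining site) gives 92 hours, worse by 26.
Every other assignment is strictly worse.

Min total: 66 hours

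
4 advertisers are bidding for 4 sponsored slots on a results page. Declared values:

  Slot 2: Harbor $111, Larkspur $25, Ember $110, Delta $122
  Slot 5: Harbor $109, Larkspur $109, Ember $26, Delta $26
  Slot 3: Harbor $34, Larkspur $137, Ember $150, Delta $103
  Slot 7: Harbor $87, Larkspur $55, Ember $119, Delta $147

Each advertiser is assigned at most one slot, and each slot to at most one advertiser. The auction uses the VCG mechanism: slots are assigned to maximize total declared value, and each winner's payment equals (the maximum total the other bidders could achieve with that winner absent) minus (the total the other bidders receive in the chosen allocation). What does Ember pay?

Efficient allocation: Harbor→Slot 2 ($111), Larkspur→Slot 5 ($109), Ember→Slot 3 ($150), Delta→Slot 7 ($147); total welfare W = $517.
Ember receives Slot 3 at value $150, so the others get W − 150 = $367.
Without Ember: best allocation of the remaining 3 bidders over all 4 slots is Harbor→Slot 2 ($111), Larkspur→Slot 3 ($137), Delta→Slot 7 ($147), total $395.
VCG payment = (others' best without Ember) − (others' welfare with Ember) = 395 − 367 = $28.

Ember pays $28.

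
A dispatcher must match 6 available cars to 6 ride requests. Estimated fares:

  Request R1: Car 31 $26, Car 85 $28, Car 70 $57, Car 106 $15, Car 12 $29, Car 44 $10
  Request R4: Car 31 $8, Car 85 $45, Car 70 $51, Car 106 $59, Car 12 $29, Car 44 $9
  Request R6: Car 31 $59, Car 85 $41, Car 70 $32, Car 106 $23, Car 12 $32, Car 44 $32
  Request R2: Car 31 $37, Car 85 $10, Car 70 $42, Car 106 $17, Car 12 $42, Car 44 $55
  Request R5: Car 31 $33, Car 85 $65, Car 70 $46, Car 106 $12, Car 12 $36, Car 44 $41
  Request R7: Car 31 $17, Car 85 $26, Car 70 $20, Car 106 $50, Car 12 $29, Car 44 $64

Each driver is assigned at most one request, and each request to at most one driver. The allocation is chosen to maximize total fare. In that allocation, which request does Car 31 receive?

Car 31 receives Request R6.

Optimal: Car 31→Request R6 ($59), Car 85→Request R5 ($65), Car 70→Request R1 ($57), Car 106→Request R4 ($59), Car 12→Request R2 ($42), Car 44→Request R7 ($64) — total 59+65+57+59+42+64 = $346.
Column-greedy (each request in turn goes to its best remaining driver) gives $324, worse by 22.
No other one-to-one assignment exceeds $346.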